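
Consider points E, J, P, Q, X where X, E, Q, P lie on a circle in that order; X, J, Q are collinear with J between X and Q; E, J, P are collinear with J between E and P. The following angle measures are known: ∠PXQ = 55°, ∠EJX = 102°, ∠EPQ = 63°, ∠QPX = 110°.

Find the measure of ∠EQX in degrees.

∠EQX = 47°

1. ∠PEQ = 55°  [same arc QP]
2. ∠EJQ = 78°  [linear pair at J on XQ]
3. ∠EQX = 47°  [△EJQ]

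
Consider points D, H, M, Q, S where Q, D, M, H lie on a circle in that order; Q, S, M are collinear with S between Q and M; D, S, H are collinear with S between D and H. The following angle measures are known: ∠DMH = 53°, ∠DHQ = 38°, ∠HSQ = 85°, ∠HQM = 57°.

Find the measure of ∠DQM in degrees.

1. ∠DQH = 127°  [cyclic QDMH, opposite ∠Q+∠M]
2. ∠HDQ = 15°  [△QDH]
3. ∠DSM = 85°  [vertical angles at S]
4. ∠DSQ = 95°  [linear pair at S on QM]
5. ∠DQM = 70°  [△QSD]

∠DQM = 70°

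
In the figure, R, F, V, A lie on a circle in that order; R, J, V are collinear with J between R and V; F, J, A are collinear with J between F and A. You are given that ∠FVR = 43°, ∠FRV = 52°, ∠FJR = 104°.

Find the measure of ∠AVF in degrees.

1. ∠FAR = 43°  [same arc RF]
2. ∠AFR = 24°  [△RJF]
3. ∠ARF = 113°  [△RFA]
4. ∠AVF = 67°  [cyclic RFVA, opposite ∠R+∠V]

∠AVF = 67°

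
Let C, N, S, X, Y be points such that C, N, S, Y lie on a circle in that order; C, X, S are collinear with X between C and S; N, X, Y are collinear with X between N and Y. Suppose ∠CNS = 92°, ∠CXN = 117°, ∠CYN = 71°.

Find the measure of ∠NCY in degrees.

1. ∠CSN = 71°  [same arc CN]
2. ∠NCS = 17°  [△CNS]
3. ∠CNY = 46°  [△CXN]
4. ∠NCY = 63°  [△CNY]

∠NCY = 63°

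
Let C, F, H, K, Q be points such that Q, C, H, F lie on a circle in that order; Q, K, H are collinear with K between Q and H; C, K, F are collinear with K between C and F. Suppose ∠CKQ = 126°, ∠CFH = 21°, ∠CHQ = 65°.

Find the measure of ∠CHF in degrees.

∠CHF = 98°

1. ∠CKH = 54°  [linear pair at K on QH]
2. ∠FCH = 61°  [△CKH]
3. ∠CHF = 98°  [△CHF]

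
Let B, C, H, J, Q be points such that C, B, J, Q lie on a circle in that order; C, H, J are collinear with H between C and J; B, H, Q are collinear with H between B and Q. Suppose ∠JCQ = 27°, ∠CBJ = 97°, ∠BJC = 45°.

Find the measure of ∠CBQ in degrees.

∠CBQ = 70°

1. ∠CQJ = 83°  [cyclic CBJQ, opposite ∠B+∠Q]
2. ∠CJQ = 70°  [△CJQ]
3. ∠CBQ = 70°  [same arc CQ]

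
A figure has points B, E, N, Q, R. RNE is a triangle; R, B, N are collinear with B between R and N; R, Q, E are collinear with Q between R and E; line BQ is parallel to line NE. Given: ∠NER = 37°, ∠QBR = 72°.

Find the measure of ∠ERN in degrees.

1. ∠BQR = 37°  [BQ∥NE, corresponding at Q]
2. ∠BRQ = 71°  [△RBQ]
3. ∠ERN = 71°  [B on RN, Q on RE]

∠ERN = 71°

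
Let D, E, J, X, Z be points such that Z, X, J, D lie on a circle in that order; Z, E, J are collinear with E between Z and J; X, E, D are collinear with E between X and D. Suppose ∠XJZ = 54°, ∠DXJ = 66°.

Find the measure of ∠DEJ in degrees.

∠DEJ = 120°

1. ∠XDZ = 54°  [same arc ZX]
2. ∠DZJ = 66°  [same arc JD]
3. ∠DEZ = 60°  [△ZED]
4. ∠DEJ = 120°  [linear pair at E on ZJ]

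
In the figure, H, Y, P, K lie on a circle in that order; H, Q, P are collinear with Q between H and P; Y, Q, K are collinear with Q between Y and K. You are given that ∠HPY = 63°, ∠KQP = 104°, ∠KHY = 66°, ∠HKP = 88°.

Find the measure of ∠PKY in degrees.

1. ∠HKY = 63°  [same arc HY]
2. ∠HQY = 104°  [vertical angles at Q]
3. ∠HYK = 51°  [△HYK]
4. ∠PHY = 25°  [△HQY]
5. ∠PKY = 25°  [same arc YP]

∠PKY = 25°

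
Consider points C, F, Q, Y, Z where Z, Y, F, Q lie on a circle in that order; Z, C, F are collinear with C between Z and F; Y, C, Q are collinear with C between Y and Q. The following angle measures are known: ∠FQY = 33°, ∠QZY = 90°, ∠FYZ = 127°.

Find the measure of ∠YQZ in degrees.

1. ∠FZY = 33°  [same arc YF]
2. ∠YFZ = 20°  [△ZYF]
3. ∠YQZ = 20°  [same arc ZY]

∠YQZ = 20°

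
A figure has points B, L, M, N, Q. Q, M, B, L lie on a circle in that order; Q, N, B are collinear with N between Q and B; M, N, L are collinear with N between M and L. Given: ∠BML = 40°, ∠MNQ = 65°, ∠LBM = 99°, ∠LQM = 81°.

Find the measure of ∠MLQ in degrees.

∠MLQ = 25°

1. ∠BQL = 40°  [same arc BL]
2. ∠BNL = 65°  [vertical angles at N]
3. ∠LNQ = 115°  [linear pair at N on QB]
4. ∠MLQ = 25°  [△QNL]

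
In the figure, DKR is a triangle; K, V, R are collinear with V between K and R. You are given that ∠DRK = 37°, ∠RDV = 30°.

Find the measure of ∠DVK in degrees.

1. ∠DRV = 37°  [V on ray RK]
2. ∠DVR = 113°  [△DVR]
3. ∠DVK = 67°  [linear pair at V on KR]

∠DVK = 67°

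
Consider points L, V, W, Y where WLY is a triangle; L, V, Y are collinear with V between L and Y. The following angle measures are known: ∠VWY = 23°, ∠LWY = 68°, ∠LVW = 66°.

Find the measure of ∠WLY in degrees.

∠WLY = 69°

1. ∠WVY = 114°  [linear pair at V on LY]
2. ∠VYW = 43°  [△WVY]
3. ∠LYW = 43°  [V on ray YL]
4. ∠WLY = 69°  [△WLY]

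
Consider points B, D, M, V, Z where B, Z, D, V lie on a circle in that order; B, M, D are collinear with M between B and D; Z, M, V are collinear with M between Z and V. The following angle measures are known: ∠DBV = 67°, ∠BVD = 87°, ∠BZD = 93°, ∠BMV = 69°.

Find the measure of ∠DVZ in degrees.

1. ∠BDV = 26°  [△BDV]
2. ∠DMV = 111°  [linear pair at M on BD]
3. ∠DVZ = 43°  [△DMV]

∠DVZ = 43°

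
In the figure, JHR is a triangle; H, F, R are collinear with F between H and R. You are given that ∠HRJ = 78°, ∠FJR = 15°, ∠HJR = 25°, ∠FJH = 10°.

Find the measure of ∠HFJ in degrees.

1. ∠FRJ = 78°  [F on ray RH]
2. ∠JFR = 87°  [△JFR]
3. ∠HFJ = 93°  [linear pair at F on HR]

∠HFJ = 93°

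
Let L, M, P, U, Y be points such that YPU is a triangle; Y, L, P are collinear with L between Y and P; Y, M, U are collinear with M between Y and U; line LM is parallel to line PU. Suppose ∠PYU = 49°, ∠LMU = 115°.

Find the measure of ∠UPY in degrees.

∠UPY = 66°

1. ∠LYM = 49°  [L on YP, M on YU]
2. ∠LMY = 65°  [linear pair at M on YU]
3. ∠MLY = 66°  [△YLM]
4. ∠UPY = 66°  [LM∥PU, corresponding at L]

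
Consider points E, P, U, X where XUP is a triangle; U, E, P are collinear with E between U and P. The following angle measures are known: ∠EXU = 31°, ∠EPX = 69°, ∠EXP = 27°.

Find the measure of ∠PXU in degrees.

∠PXU = 58°

1. ∠PEX = 84°  [△XEP]
2. ∠UPX = 69°  [E on ray PU]
3. ∠UEX = 96°  [linear pair at E on UP]
4. ∠EUX = 53°  [△XUE]
5. ∠PUX = 53°  [E on ray UP]
6. ∠PXU = 58°  [△XUP]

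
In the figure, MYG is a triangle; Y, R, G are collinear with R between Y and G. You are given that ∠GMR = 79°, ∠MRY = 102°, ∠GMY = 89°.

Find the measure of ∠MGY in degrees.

∠MGY = 23°

1. ∠GRM = 78°  [linear pair at R on YG]
2. ∠MGR = 23°  [△MRG]
3. ∠MGY = 23°  [R on ray GY]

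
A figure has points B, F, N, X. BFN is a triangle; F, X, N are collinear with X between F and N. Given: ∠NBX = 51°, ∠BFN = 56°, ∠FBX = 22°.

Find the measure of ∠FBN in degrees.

∠FBN = 73°

1. ∠BFX = 56°  [X on ray FN]
2. ∠BXF = 102°  [△BFX]
3. ∠BXN = 78°  [linear pair at X on FN]
4. ∠BNX = 51°  [△BXN]
5. ∠BNF = 51°  [X on ray NF]
6. ∠FBN = 73°  [△BFN]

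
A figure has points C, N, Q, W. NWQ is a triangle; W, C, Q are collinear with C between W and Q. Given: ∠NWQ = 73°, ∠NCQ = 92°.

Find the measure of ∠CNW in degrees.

∠CNW = 19°

1. ∠CWN = 73°  [C on ray WQ]
2. ∠NCW = 88°  [linear pair at C on WQ]
3. ∠CNW = 19°  [△NWC]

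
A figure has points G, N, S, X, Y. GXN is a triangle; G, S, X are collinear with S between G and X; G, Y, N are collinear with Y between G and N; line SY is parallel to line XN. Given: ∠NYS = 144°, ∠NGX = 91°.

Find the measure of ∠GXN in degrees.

∠GXN = 53°

1. ∠GYS = 36°  [linear pair at Y on GN]
2. ∠SGY = 91°  [S on GX, Y on GN]
3. ∠GSY = 53°  [△GSY]
4. ∠GXN = 53°  [SY∥XN, corresponding at S]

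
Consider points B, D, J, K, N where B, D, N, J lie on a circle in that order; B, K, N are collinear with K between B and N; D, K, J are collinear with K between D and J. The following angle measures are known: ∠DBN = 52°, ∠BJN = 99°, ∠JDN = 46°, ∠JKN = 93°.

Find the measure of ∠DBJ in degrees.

∠DBJ = 98°

1. ∠DJN = 52°  [same arc DN]
2. ∠DNJ = 82°  [△DNJ]
3. ∠DBJ = 98°  [cyclic BDNJ, opposite ∠B+∠N]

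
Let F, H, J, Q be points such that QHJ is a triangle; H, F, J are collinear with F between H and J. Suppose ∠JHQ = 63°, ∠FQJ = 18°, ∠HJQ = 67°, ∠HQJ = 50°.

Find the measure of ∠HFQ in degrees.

∠HFQ = 85°

1. ∠FJQ = 67°  [F on ray JH]
2. ∠JFQ = 95°  [△QFJ]
3. ∠HFQ = 85°  [linear pair at F on HJ]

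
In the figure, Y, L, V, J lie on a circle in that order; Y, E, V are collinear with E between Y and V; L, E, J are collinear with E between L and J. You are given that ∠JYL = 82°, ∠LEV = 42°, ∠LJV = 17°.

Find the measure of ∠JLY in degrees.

1. ∠LEY = 138°  [linear pair at E on YV]
2. ∠LYV = 17°  [same arc LV]
3. ∠JLY = 25°  [△YEL]

∠JLY = 25°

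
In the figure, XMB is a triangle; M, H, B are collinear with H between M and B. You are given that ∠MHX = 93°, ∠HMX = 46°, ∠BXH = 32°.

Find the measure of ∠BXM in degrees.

∠BXM = 73°

1. ∠BHX = 87°  [linear pair at H on MB]
2. ∠BMX = 46°  [H on ray MB]
3. ∠HBX = 61°  [△XHB]
4. ∠MBX = 61°  [H on ray BM]
5. ∠BXM = 73°  [△XMB]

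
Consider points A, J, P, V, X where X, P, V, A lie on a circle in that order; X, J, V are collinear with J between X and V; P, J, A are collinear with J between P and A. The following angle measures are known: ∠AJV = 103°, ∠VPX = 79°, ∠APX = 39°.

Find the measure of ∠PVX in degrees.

1. ∠PJX = 103°  [vertical angles at J]
2. ∠PXV = 38°  [△XJP]
3. ∠PVX = 63°  [△XPV]

∠PVX = 63°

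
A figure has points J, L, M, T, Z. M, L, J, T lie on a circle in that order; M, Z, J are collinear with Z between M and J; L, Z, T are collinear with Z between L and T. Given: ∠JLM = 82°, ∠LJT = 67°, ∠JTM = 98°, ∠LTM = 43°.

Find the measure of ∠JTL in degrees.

1. ∠LJM = 43°  [same arc ML]
2. ∠JML = 55°  [△MLJ]
3. ∠JTL = 55°  [same arc LJ]

∠JTL = 55°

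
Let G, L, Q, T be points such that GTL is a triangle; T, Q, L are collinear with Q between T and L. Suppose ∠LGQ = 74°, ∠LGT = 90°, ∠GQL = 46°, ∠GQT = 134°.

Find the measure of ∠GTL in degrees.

1. ∠GLQ = 60°  [△GQL]
2. ∠GLT = 60°  [Q on ray LT]
3. ∠GTL = 30°  [△GTL]

∠GTL = 30°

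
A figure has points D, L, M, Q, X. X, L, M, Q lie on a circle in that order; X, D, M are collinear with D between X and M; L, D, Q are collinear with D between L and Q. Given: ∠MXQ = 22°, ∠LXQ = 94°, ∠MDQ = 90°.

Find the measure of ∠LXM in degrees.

∠LXM = 72°

1. ∠MLQ = 22°  [same arc MQ]
2. ∠LMQ = 86°  [cyclic XLMQ, opposite ∠X+∠M]
3. ∠LQM = 72°  [△LMQ]
4. ∠LXM = 72°  [same arc LM]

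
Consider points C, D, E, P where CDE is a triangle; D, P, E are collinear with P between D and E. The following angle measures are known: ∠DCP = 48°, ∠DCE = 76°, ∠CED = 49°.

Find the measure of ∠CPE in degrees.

∠CPE = 103°

1. ∠CDE = 55°  [△CDE]
2. ∠CDP = 55°  [P on ray DE]
3. ∠CPD = 77°  [△CDP]
4. ∠CPE = 103°  [linear pair at P on DE]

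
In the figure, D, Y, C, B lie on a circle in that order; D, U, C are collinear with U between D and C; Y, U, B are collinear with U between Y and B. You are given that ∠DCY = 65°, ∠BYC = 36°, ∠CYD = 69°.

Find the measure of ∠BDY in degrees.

1. ∠CDY = 46°  [△DYC]
2. ∠CBY = 46°  [same arc YC]
3. ∠BCY = 98°  [△YCB]
4. ∠BDY = 82°  [cyclic DYCB, opposite ∠D+∠C]

∠BDY = 82°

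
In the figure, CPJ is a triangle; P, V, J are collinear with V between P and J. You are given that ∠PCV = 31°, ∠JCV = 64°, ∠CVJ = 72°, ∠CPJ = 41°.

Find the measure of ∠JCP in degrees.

∠JCP = 95°

1. ∠CJV = 44°  [△CVJ]
2. ∠CJP = 44°  [V on ray JP]
3. ∠JCP = 95°  [△CPJ]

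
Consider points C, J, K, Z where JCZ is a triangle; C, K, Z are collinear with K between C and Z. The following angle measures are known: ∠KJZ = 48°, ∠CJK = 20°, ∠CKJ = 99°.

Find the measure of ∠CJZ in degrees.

1. ∠JCK = 61°  [△JCK]
2. ∠JKZ = 81°  [linear pair at K on CZ]
3. ∠JCZ = 61°  [K on ray CZ]
4. ∠JZK = 51°  [△JKZ]
5. ∠CZJ = 51°  [K on ray ZC]
6. ∠CJZ = 68°  [△JCZ]

∠CJZ = 68°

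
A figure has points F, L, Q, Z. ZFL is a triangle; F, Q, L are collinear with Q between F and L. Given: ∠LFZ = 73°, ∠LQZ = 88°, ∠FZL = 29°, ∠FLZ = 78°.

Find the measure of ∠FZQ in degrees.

1. ∠QFZ = 73°  [Q on ray FL]
2. ∠FQZ = 92°  [linear pair at Q on FL]
3. ∠FZQ = 15°  [△ZFQ]

∠FZQ = 15°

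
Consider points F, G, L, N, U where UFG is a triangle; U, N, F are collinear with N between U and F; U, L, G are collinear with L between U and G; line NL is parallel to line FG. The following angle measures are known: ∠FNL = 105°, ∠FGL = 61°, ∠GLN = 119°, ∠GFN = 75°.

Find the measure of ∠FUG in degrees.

∠FUG = 44°

1. ∠FGU = 61°  [L on ray GU]
2. ∠GFU = 75°  [N on ray FU]
3. ∠FUG = 44°  [△UFG]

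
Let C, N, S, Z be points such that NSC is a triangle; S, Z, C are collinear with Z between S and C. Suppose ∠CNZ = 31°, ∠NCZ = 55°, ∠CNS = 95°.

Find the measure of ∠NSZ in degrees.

1. ∠NCS = 55°  [Z on ray CS]
2. ∠CSN = 30°  [△NSC]
3. ∠NSZ = 30°  [Z on ray SC]

∠NSZ = 30°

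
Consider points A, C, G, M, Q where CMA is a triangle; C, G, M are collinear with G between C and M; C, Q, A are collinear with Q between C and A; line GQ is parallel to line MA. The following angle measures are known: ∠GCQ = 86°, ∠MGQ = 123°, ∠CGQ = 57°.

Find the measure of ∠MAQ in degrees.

∠MAQ = 37°

1. ∠CQG = 37°  [△CGQ]
2. ∠AQG = 143°  [linear pair at Q on CA]
3. ∠MAQ = 37°  [GQ∥MA, co-interior at A–Q]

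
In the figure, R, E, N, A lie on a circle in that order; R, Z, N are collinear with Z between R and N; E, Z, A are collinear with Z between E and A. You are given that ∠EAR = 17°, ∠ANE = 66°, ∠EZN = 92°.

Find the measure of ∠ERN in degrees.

1. ∠ARE = 114°  [cyclic RENA, opposite ∠R+∠N]
2. ∠EZR = 88°  [linear pair at Z on RN]
3. ∠AER = 49°  [△REA]
4. ∠ERN = 43°  [△RZE]

∠ERN = 43°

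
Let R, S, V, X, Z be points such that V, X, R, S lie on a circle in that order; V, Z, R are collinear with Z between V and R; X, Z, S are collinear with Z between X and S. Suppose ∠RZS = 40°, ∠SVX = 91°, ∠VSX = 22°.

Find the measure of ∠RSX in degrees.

∠RSX = 73°

1. ∠VZX = 40°  [vertical angles at Z]
2. ∠SXV = 67°  [△VXS]
3. ∠RVX = 73°  [△VZX]
4. ∠RSX = 73°  [same arc XR]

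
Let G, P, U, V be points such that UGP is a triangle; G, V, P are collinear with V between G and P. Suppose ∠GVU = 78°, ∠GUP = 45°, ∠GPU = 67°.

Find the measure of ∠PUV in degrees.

∠PUV = 11°

1. ∠PVU = 102°  [linear pair at V on GP]
2. ∠UPV = 67°  [V on ray PG]
3. ∠PUV = 11°  [△UVP]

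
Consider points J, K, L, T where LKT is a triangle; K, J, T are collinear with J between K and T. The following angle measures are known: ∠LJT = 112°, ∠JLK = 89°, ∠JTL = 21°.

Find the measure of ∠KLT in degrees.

∠KLT = 136°

1. ∠KJL = 68°  [linear pair at J on KT]
2. ∠JKL = 23°  [△LKJ]
3. ∠KTL = 21°  [J on ray TK]
4. ∠LKT = 23°  [J on ray KT]
5. ∠KLT = 136°  [△LKT]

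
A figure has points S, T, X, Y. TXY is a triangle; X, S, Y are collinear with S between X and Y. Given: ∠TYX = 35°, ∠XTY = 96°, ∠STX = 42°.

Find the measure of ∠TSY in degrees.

1. ∠TXY = 49°  [△TXY]
2. ∠SXT = 49°  [S on ray XY]
3. ∠TSX = 89°  [△TXS]
4. ∠TSY = 91°  [linear pair at S on XY]

∠TSY = 91°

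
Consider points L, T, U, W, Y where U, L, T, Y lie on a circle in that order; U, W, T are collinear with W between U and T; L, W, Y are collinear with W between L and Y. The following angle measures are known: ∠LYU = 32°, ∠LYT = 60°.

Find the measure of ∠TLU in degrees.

∠TLU = 88°

1. ∠LTU = 32°  [same arc UL]
2. ∠LUT = 60°  [same arc LT]
3. ∠TLU = 88°  [△ULT]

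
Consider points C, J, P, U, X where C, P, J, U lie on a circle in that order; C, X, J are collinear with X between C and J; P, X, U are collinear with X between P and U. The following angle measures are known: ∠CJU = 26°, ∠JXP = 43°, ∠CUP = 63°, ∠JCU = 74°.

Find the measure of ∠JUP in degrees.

∠JUP = 17°

1. ∠CPU = 26°  [same arc CU]
2. ∠PCU = 91°  [△CPU]
3. ∠JPU = 74°  [same arc JU]
4. ∠PJU = 89°  [cyclic CPJU, opposite ∠C+∠J]
5. ∠JUP = 17°  [△PJU]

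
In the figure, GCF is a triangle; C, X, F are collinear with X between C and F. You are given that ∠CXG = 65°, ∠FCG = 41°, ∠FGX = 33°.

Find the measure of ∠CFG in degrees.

1. ∠FXG = 115°  [linear pair at X on CF]
2. ∠GFX = 32°  [△GXF]
3. ∠CFG = 32°  [X on ray FC]

∠CFG = 32°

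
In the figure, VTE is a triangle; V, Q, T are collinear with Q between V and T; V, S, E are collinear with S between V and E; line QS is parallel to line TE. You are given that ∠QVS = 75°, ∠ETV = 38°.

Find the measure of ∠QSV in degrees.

1. ∠EVT = 75°  [Q on VT, S on VE]
2. ∠TEV = 67°  [△VTE]
3. ∠QSV = 67°  [QS∥TE, corresponding at S]

∠QSV = 67°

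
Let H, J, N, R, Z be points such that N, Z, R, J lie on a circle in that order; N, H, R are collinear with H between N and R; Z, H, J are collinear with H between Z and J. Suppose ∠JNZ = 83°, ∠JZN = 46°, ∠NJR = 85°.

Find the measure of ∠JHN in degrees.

1. ∠NJZ = 51°  [△NZJ]
2. ∠JRN = 46°  [same arc NJ]
3. ∠JNR = 49°  [△NRJ]
4. ∠JHN = 80°  [△NHJ]

∠JHN = 80°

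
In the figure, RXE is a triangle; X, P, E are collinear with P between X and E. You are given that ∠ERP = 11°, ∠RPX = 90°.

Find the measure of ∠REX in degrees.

∠REX = 79°

1. ∠EPR = 90°  [linear pair at P on XE]
2. ∠PER = 79°  [△RPE]
3. ∠REX = 79°  [P on ray EX]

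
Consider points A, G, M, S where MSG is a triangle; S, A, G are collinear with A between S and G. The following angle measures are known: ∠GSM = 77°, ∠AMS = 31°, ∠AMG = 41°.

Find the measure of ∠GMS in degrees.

1. ∠ASM = 77°  [A on ray SG]
2. ∠MAS = 72°  [△MSA]
3. ∠GAM = 108°  [linear pair at A on SG]
4. ∠AGM = 31°  [△MAG]
5. ∠MGS = 31°  [A on ray GS]
6. ∠GMS = 72°  [△MSG]

∠GMS = 72°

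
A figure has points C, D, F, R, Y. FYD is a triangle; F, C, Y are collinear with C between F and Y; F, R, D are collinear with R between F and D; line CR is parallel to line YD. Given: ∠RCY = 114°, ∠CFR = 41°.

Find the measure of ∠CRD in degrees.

∠CRD = 107°

1. ∠FCR = 66°  [linear pair at C on FY]
2. ∠CRF = 73°  [△FCR]
3. ∠CRD = 107°  [linear pair at R on FD]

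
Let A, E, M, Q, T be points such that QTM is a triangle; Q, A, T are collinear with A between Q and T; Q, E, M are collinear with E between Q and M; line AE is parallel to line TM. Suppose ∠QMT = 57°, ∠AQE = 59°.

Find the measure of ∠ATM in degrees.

1. ∠AEQ = 57°  [AE∥TM, corresponding at E]
2. ∠EAQ = 64°  [△QAE]
3. ∠EAT = 116°  [linear pair at A on QT]
4. ∠ATM = 64°  [AE∥TM, co-interior at T–A]

∠ATM = 64°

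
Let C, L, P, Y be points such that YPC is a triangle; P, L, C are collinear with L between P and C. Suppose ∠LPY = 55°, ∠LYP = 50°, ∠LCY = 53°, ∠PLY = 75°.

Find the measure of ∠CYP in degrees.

∠CYP = 72°

1. ∠CPY = 55°  [L on ray PC]
2. ∠PCY = 53°  [L on ray CP]
3. ∠CYP = 72°  [△YPC]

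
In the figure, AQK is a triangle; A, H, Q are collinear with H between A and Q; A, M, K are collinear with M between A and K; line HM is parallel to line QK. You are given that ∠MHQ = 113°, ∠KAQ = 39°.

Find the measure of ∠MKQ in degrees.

1. ∠AHM = 67°  [linear pair at H on AQ]
2. ∠HAM = 39°  [H on AQ, M on AK]
3. ∠AMH = 74°  [△AHM]
4. ∠HMK = 106°  [linear pair at M on AK]
5. ∠MKQ = 74°  [HM∥QK, co-interior at K–M]

∠MKQ = 74°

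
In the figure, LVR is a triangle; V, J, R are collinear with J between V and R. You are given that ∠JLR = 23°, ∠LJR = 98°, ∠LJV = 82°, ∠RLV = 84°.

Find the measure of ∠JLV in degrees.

∠JLV = 61°

1. ∠JRL = 59°  [△LJR]
2. ∠LRV = 59°  [J on ray RV]
3. ∠LVR = 37°  [△LVR]
4. ∠JVL = 37°  [J on ray VR]
5. ∠JLV = 61°  [△LVJ]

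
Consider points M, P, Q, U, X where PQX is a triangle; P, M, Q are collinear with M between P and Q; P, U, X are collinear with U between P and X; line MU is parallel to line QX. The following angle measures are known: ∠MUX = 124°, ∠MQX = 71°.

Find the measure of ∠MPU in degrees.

1. ∠MUP = 56°  [linear pair at U on PX]
2. ∠PQX = 71°  [M on ray QP]
3. ∠PXQ = 56°  [MU∥QX, corresponding at U]
4. ∠QPX = 53°  [△PQX]
5. ∠MPU = 53°  [M on PQ, U on PX]

∠MPU = 53°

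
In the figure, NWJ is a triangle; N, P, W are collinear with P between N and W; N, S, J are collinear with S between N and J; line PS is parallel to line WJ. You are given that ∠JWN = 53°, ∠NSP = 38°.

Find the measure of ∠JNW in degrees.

1. ∠NPS = 53°  [PS∥WJ, corresponding at P]
2. ∠PNS = 89°  [△NPS]
3. ∠JNW = 89°  [P on NW, S on NJ]

∠JNW = 89°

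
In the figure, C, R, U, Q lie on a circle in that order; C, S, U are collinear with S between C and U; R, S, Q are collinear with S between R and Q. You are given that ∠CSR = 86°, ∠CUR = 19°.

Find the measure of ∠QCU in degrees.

1. ∠QSU = 86°  [vertical angles at S]
2. ∠CQR = 19°  [same arc CR]
3. ∠CSQ = 94°  [linear pair at S on CU]
4. ∠QCU = 67°  [△CSQ]

∠QCU = 67°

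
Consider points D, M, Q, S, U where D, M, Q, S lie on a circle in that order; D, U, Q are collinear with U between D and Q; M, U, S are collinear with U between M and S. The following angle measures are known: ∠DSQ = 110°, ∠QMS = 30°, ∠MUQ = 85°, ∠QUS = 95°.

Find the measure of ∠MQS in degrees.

∠MQS = 105°

1. ∠DMQ = 70°  [cyclic DMQS, opposite ∠M+∠S]
2. ∠DQM = 65°  [△MUQ]
3. ∠MDQ = 45°  [△DMQ]
4. ∠MSQ = 45°  [same arc MQ]
5. ∠MQS = 105°  [△MQS]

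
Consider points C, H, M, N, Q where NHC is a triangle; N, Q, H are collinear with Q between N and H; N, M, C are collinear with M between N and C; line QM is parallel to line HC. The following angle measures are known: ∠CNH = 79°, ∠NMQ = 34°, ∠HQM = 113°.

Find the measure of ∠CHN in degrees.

1. ∠MNQ = 79°  [Q on NH, M on NC]
2. ∠MQN = 67°  [△NQM]
3. ∠CHN = 67°  [QM∥HC, corresponding at Q]

∠CHN = 67°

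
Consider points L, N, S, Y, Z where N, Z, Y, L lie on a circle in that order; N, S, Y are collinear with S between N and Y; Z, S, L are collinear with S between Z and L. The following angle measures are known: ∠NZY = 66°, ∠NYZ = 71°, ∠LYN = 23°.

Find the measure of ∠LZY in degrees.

∠LZY = 43°

1. ∠NLY = 114°  [cyclic NZYL, opposite ∠Z+∠L]
2. ∠LNY = 43°  [△NYL]
3. ∠LZY = 43°  [same arc YL]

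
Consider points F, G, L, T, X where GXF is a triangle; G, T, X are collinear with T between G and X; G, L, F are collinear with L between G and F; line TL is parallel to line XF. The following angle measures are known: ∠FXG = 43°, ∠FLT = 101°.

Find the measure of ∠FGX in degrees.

∠FGX = 58°

1. ∠GTL = 43°  [TL∥XF, corresponding at T]
2. ∠GLT = 79°  [linear pair at L on GF]
3. ∠LGT = 58°  [△GTL]
4. ∠FGX = 58°  [T on GX, L on GF]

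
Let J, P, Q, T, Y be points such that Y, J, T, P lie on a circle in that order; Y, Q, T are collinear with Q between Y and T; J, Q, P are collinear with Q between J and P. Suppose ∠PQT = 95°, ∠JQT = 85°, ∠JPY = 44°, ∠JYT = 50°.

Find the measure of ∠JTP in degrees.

1. ∠JTY = 44°  [same arc YJ]
2. ∠JPT = 50°  [same arc JT]
3. ∠PJT = 51°  [△JQT]
4. ∠JTP = 79°  [△JTP]

∠JTP = 79°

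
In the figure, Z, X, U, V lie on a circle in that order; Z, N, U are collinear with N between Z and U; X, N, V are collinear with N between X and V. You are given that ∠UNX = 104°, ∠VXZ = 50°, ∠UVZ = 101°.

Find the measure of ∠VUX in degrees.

1. ∠VNZ = 104°  [vertical angles at N]
2. ∠VUZ = 50°  [same arc ZV]
3. ∠UZV = 29°  [△ZUV]
4. ∠UNV = 76°  [linear pair at N on ZU]
5. ∠UVX = 54°  [△UNV]
6. ∠UXV = 29°  [same arc UV]
7. ∠VUX = 97°  [△XUV]

∠VUX = 97°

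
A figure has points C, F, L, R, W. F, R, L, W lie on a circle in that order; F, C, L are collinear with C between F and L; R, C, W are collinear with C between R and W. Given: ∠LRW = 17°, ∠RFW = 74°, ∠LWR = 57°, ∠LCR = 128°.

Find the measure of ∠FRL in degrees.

∠FRL = 88°

1. ∠FLR = 35°  [△RCL]
2. ∠LFR = 57°  [same arc RL]
3. ∠FRL = 88°  [△FRL]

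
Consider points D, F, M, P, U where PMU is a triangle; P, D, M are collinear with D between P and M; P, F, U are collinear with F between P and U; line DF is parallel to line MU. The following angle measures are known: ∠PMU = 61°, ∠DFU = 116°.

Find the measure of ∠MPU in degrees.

∠MPU = 55°

1. ∠FDP = 61°  [DF∥MU, corresponding at D]
2. ∠DFP = 64°  [linear pair at F on PU]
3. ∠DPF = 55°  [△PDF]
4. ∠MPU = 55°  [D on PM, F on PU]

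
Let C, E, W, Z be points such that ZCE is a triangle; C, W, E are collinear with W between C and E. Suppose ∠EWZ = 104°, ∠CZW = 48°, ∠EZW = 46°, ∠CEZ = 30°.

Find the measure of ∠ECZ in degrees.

1. ∠CWZ = 76°  [linear pair at W on CE]
2. ∠WCZ = 56°  [△ZCW]
3. ∠ECZ = 56°  [W on ray CE]

∠ECZ = 56°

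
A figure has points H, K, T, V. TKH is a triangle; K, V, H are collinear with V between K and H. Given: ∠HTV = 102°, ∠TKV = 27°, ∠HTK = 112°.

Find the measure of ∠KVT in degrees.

1. ∠HKT = 27°  [V on ray KH]
2. ∠KHT = 41°  [△TKH]
3. ∠THV = 41°  [V on ray HK]
4. ∠HVT = 37°  [△TVH]
5. ∠KVT = 143°  [linear pair at V on KH]

∠KVT = 143°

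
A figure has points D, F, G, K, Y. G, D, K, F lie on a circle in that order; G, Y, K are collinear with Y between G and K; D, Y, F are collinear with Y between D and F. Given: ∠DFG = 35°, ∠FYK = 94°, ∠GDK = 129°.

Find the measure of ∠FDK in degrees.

1. ∠DKG = 35°  [same arc GD]
2. ∠DYG = 94°  [vertical angles at Y]
3. ∠DYK = 86°  [linear pair at Y on GK]
4. ∠FDK = 59°  [△DYK]

∠FDK = 59°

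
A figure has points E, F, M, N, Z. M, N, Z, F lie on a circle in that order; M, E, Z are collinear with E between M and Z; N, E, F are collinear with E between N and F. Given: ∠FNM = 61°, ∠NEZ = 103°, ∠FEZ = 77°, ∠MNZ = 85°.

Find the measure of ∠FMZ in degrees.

1. ∠FZM = 61°  [same arc MF]
2. ∠MFZ = 95°  [cyclic MNZF, opposite ∠N+∠F]
3. ∠FMZ = 24°  [△MZF]

∠FMZ = 24°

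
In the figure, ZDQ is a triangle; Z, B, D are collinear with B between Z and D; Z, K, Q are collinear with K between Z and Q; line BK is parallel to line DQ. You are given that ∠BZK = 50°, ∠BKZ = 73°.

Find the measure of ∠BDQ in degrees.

∠BDQ = 57°

1. ∠KBZ = 57°  [△ZBK]
2. ∠DBK = 123°  [linear pair at B on ZD]
3. ∠BDQ = 57°  [BK∥DQ, co-interior at D–B]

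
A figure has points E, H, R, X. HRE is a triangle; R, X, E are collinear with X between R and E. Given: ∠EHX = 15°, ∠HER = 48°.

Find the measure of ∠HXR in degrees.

1. ∠HEX = 48°  [X on ray ER]
2. ∠EXH = 117°  [△HXE]
3. ∠HXR = 63°  [linear pair at X on RE]

∠HXR = 63°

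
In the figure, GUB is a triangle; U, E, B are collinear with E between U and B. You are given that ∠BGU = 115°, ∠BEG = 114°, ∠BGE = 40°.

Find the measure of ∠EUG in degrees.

1. ∠EBG = 26°  [△GEB]
2. ∠GBU = 26°  [E on ray BU]
3. ∠BUG = 39°  [△GUB]
4. ∠EUG = 39°  [E on ray UB]

∠EUG = 39°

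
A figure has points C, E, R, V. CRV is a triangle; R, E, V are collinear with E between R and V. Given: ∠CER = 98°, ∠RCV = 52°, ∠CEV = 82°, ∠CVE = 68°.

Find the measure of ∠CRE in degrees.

1. ∠CVR = 68°  [E on ray VR]
2. ∠CRV = 60°  [△CRV]
3. ∠CRE = 60°  [E on ray RV]

∠CRE = 60°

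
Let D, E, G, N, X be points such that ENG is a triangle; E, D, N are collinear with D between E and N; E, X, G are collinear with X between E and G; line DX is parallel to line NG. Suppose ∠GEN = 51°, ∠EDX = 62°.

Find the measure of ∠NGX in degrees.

∠NGX = 67°

1. ∠DEX = 51°  [D on EN, X on EG]
2. ∠DXE = 67°  [△EDX]
3. ∠DXG = 113°  [linear pair at X on EG]
4. ∠NGX = 67°  [DX∥NG, co-interior at G–X]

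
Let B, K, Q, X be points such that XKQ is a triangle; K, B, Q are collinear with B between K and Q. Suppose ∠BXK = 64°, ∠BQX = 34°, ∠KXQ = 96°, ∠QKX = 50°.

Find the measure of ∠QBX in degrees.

1. ∠BKX = 50°  [B on ray KQ]
2. ∠KBX = 66°  [△XKB]
3. ∠QBX = 114°  [linear pair at B on KQ]

∠QBX = 114°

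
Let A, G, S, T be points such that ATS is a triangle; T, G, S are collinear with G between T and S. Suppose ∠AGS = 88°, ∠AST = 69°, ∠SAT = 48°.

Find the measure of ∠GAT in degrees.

1. ∠AGT = 92°  [linear pair at G on TS]
2. ∠ATS = 63°  [△ATS]
3. ∠ATG = 63°  [G on ray TS]
4. ∠GAT = 25°  [△ATG]

∠GAT = 25°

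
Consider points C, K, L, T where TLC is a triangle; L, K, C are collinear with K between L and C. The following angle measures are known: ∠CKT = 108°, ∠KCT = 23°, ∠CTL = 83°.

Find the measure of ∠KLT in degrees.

1. ∠LCT = 23°  [K on ray CL]
2. ∠CLT = 74°  [△TLC]
3. ∠KLT = 74°  [K on ray LC]

∠KLT = 74°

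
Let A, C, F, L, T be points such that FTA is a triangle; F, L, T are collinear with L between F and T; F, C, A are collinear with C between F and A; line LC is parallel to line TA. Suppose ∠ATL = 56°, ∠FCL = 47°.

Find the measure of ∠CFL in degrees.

∠CFL = 77°

1. ∠ATF = 56°  [L on ray TF]
2. ∠FAT = 47°  [LC∥TA, corresponding at C]
3. ∠AFT = 77°  [△FTA]
4. ∠CFL = 77°  [L on FT, C on FA]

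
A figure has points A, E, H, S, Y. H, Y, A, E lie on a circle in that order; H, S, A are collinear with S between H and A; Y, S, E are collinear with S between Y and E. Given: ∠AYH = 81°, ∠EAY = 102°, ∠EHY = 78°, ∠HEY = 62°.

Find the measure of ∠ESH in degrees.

∠ESH = 77°

1. ∠AEH = 99°  [cyclic HYAE, opposite ∠Y+∠E]
2. ∠EYH = 40°  [△HYE]
3. ∠EAH = 40°  [same arc HE]
4. ∠AHE = 41°  [△HAE]
5. ∠ESH = 77°  [△HSE]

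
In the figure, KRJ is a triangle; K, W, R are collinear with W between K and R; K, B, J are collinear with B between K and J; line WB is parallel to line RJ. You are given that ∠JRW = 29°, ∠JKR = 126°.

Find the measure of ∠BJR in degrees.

∠BJR = 25°

1. ∠JRK = 29°  [W on ray RK]
2. ∠KJR = 25°  [△KRJ]
3. ∠BJR = 25°  [B on ray JK]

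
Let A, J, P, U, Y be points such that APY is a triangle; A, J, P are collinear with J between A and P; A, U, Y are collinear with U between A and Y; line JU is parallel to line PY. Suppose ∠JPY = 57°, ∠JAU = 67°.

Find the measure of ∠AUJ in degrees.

∠AUJ = 56°

1. ∠APY = 57°  [J on ray PA]
2. ∠PAY = 67°  [J on AP, U on AY]
3. ∠AYP = 56°  [△APY]
4. ∠AUJ = 56°  [JU∥PY, corresponding at U]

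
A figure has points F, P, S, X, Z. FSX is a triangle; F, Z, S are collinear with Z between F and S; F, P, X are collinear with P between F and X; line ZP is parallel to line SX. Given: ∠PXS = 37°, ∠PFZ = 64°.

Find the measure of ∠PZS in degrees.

∠PZS = 101°

1. ∠FXS = 37°  [P on ray XF]
2. ∠SFX = 64°  [Z on FS, P on FX]
3. ∠FSX = 79°  [△FSX]
4. ∠FZP = 79°  [ZP∥SX, corresponding at Z]
5. ∠PZS = 101°  [linear pair at Z on FS]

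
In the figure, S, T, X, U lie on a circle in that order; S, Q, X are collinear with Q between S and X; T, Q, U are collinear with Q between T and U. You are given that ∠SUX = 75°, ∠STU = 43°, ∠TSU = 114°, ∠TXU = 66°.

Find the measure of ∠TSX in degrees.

∠TSX = 52°

1. ∠STX = 105°  [cyclic STXU, opposite ∠T+∠U]
2. ∠SUT = 23°  [△STU]
3. ∠SXT = 23°  [same arc ST]
4. ∠TSX = 52°  [△STX]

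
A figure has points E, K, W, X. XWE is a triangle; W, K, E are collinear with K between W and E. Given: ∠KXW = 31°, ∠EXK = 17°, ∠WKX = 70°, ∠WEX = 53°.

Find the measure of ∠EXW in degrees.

∠EXW = 48°

1. ∠KWX = 79°  [△XWK]
2. ∠EWX = 79°  [K on ray WE]
3. ∠EXW = 48°  [△XWE]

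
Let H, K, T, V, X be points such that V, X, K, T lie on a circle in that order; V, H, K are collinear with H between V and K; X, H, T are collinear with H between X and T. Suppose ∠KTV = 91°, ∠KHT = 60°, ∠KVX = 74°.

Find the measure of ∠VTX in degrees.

1. ∠KXV = 89°  [cyclic VXKT, opposite ∠X+∠T]
2. ∠VKX = 17°  [△VXK]
3. ∠VTX = 17°  [same arc VX]

∠VTX = 17°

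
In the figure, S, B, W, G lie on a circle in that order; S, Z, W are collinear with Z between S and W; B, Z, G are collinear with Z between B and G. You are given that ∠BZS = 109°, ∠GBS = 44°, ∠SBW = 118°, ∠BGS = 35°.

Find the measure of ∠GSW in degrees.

∠GSW = 74°

1. ∠GWS = 44°  [same arc SG]
2. ∠SGW = 62°  [cyclic SBWG, opposite ∠B+∠G]
3. ∠GSW = 74°  [△SWG]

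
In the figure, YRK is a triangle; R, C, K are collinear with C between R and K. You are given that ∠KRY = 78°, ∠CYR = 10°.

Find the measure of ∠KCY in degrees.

1. ∠CRY = 78°  [C on ray RK]
2. ∠RCY = 92°  [△YRC]
3. ∠KCY = 88°  [linear pair at C on RK]

∠KCY = 88°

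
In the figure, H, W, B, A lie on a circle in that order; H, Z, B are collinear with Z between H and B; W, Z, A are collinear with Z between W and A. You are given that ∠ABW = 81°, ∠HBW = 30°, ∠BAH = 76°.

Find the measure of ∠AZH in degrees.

1. ∠AHW = 99°  [cyclic HWBA, opposite ∠H+∠B]
2. ∠HAW = 30°  [same arc HW]
3. ∠AWH = 51°  [△HWA]
4. ∠ABH = 51°  [same arc HA]
5. ∠AHB = 53°  [△HBA]
6. ∠AZH = 97°  [△HZA]

∠AZH = 97°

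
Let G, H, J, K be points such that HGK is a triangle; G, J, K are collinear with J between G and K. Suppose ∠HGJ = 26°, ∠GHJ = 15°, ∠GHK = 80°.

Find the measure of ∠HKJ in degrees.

1. ∠HGK = 26°  [J on ray GK]
2. ∠GKH = 74°  [△HGK]
3. ∠HKJ = 74°  [J on ray KG]

∠HKJ = 74°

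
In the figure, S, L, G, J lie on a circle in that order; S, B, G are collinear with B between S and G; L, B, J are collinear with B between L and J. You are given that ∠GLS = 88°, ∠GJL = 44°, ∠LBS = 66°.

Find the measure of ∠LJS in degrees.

1. ∠GSL = 44°  [same arc LG]
2. ∠LGS = 48°  [△SLG]
3. ∠LJS = 48°  [same arc SL]

∠LJS = 48°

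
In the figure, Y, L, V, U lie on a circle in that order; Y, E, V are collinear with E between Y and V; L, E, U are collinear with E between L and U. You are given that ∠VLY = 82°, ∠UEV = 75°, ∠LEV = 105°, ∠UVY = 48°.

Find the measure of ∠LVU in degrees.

1. ∠VUY = 98°  [cyclic YLVU, opposite ∠L+∠U]
2. ∠UEY = 105°  [linear pair at E on YV]
3. ∠ULY = 48°  [same arc YU]
4. ∠UYV = 34°  [△YVU]
5. ∠LUY = 41°  [△YEU]
6. ∠LYU = 91°  [△YLU]
7. ∠LVU = 89°  [cyclic YLVU, opposite ∠Y+∠V]

∠LVU = 89°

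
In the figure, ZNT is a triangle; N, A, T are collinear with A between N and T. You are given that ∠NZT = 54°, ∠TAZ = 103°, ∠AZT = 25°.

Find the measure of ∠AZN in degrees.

∠AZN = 29°

1. ∠ATZ = 52°  [△ZAT]
2. ∠NAZ = 77°  [linear pair at A on NT]
3. ∠NTZ = 52°  [A on ray TN]
4. ∠TNZ = 74°  [△ZNT]
5. ∠ANZ = 74°  [A on ray NT]
6. ∠AZN = 29°  [△ZNA]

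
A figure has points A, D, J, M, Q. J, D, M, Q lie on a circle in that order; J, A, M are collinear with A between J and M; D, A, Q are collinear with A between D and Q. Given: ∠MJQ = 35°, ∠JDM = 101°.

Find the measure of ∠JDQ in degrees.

1. ∠JQM = 79°  [cyclic JDMQ, opposite ∠D+∠Q]
2. ∠JMQ = 66°  [△JMQ]
3. ∠JDQ = 66°  [same arc JQ]

∠JDQ = 66°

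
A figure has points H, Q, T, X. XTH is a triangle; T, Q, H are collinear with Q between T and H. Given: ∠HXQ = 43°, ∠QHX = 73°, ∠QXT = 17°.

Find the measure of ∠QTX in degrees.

1. ∠HQX = 64°  [△XQH]
2. ∠TQX = 116°  [linear pair at Q on TH]
3. ∠QTX = 47°  [△XTQ]

∠QTX = 47°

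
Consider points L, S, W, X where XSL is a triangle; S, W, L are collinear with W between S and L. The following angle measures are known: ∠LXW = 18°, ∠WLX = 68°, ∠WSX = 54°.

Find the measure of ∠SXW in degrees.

∠SXW = 40°

1. ∠LWX = 94°  [△XWL]
2. ∠SWX = 86°  [linear pair at W on SL]
3. ∠SXW = 40°  [△XSW]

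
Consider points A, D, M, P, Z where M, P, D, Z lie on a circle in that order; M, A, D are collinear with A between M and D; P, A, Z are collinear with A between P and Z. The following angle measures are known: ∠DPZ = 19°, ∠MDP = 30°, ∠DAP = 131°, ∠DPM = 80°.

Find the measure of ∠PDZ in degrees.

∠PDZ = 91°

1. ∠DMP = 70°  [△MPD]
2. ∠DZP = 70°  [same arc PD]
3. ∠PDZ = 91°  [△PDZ]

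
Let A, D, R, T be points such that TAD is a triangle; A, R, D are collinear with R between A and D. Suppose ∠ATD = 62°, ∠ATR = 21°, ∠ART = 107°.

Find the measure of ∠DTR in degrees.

∠DTR = 41°

1. ∠RAT = 52°  [△TAR]
2. ∠DRT = 73°  [linear pair at R on AD]
3. ∠DAT = 52°  [R on ray AD]
4. ∠ADT = 66°  [△TAD]
5. ∠RDT = 66°  [R on ray DA]
6. ∠DTR = 41°  [△TRD]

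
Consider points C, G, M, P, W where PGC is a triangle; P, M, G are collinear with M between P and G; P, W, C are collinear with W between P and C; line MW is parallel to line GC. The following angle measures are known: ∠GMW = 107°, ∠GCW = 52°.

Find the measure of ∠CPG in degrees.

1. ∠PMW = 73°  [linear pair at M on PG]
2. ∠GCP = 52°  [W on ray CP]
3. ∠CGP = 73°  [MW∥GC, corresponding at M]
4. ∠CPG = 55°  [△PGC]

∠CPG = 55°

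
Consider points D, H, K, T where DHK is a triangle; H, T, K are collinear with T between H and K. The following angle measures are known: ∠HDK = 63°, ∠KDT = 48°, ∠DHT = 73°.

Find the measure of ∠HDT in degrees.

1. ∠DHK = 73°  [T on ray HK]
2. ∠DKH = 44°  [△DHK]
3. ∠DKT = 44°  [T on ray KH]
4. ∠DTK = 88°  [△DTK]
5. ∠DTH = 92°  [linear pair at T on HK]
6. ∠HDT = 15°  [△DHT]

∠HDT = 15°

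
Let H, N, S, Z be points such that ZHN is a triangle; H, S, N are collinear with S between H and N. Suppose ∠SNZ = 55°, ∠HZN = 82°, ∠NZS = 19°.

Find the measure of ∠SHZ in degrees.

1. ∠HNZ = 55°  [S on ray NH]
2. ∠NHZ = 43°  [△ZHN]
3. ∠SHZ = 43°  [S on ray HN]

∠SHZ = 43°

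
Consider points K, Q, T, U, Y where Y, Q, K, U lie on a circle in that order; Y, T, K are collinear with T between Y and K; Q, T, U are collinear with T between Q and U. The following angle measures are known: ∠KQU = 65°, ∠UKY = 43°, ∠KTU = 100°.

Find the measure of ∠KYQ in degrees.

1. ∠UQY = 43°  [same arc YU]
2. ∠QTY = 100°  [vertical angles at T]
3. ∠KYQ = 37°  [△YTQ]

∠KYQ = 37°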